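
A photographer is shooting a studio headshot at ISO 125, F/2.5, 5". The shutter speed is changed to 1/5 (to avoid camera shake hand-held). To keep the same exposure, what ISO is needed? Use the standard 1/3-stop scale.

Shutter speed: 5 → 4 → 3.2 → 2.5 → 2 → 1.6 → 1.3 → 1 → 0.8 → 0.6 → 0.5 → 0.4 → 0.3 → 1/4 → 1/5 — 4 2/3 stops faster (darker).
Need 4 2/3 stops brighter from the ISO: 125 → 160 → 200 → 250 → 320 → 400 → 500 → 640 → 800 → 1000 → 1250 → 1600 → 2000 → 2500 → 3200.

ISO 3200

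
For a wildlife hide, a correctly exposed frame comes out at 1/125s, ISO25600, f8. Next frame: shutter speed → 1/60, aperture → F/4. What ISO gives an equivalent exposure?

ISO 3200

Shutter speed: 1/125 → 1/60 — 1 stop slower (brighter).
Aperture: f/8 → f/5.6 → f/4 — 2 stops larger aperture (brighter).
Net change so far: 3 stops brighter. Offset with the ISO: 25600 → 12800 → 6400 → 3200.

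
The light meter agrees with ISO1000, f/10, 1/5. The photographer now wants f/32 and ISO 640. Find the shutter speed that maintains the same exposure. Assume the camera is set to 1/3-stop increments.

Aperture: f/10 → f/11 → f/13 → f/14 → f/16 → f/18 → f/20 → f/22 → f/25 → f/29 → f/32 — 3 1/3 stops narrower (darker).
ISO: 1000 → 800 → 640 — 2/3 stop lower (darker).
Net change so far: 4 stops darker. Offset with the shutter speed: 1/5 → 1/4 → 0.3 → 0.4 → 0.5 → 0.6 → 0.8 → 1 → 1.3 → 1.6 → 2 → 2.5 → 3.2.

3.2 s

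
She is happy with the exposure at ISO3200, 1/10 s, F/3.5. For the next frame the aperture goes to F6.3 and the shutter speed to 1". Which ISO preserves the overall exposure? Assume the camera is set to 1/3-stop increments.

Aperture: f/3.5 → f/4 → f/4.5 → f/5 → f/5.6 → f/6.3 — 1 2/3 stops smaller aperture (darker).
Shutter speed: 1/10 → 1/8 → 1/6 → 1/5 → 1/4 → 0.3 → 0.4 → 0.5 → 0.6 → 0.8 → 1 — 3 1/3 stops slower (brighter).
Net change so far: 1 2/3 stops brighter. Offset with the ISO: 3200 → 2500 → 2000 → 1600 → 1250 → 1000.

ISO 1000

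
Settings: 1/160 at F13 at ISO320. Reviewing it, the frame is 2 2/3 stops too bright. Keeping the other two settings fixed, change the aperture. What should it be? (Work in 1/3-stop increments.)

f/32

Overexposed by 2 2/3 stops → need 2 2/3 stops darker.
Aperture: f/13 → f/14 → f/16 → f/18 → f/20 → f/22 → f/25 → f/29 → f/32.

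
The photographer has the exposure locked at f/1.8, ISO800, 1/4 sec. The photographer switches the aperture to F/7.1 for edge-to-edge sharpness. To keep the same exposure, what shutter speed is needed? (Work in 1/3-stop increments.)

Aperture: f/1.8 → f/2 → f/2.2 → f/2.5 → f/2.8 → f/3.2 → f/3.5 → f/4 → f/4.5 → f/5 → f/5.6 → f/6.3 → f/7.1 — 4 stops narrower (darker).
Need 4 stops brighter from the shutter speed: 1/4 → 0.3 → 0.4 → 0.5 → 0.6 → 0.8 → 1 → 1.3 → 1.6 → 2 → 2.5 → 3.2 → 4.

4 s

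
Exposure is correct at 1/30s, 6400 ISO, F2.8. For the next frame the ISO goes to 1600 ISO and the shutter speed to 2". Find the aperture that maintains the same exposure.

ISO: 6400 → 3200 → 1600 — 2 stops lower (darker).
Shutter speed: 1/30 → 1/15 → 1/8 → 1/4 → 1/2 → 1 → 2 — 6 stops slower (brighter).
Net change so far: 4 stops brighter. Offset with the aperture: f/2.8 → f/4 → f/5.6 → f/8 → f/11.

f/11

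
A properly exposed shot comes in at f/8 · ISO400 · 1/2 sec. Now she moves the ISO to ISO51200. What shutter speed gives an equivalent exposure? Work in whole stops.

1/250s

ISO: 400 → 800 → 1600 → 3200 → 6400 → 12800 → 25600 → 51200 — 7 stops higher (brighter).
Need 7 stops darker from the shutter speed: 1/2 → 1/4 → 1/8 → 1/15 → 1/30 → 1/60 → 1/125 → 1/250.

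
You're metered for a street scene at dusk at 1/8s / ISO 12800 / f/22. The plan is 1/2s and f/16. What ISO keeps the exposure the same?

Shutter speed: 1/8 → 1/4 → 1/2 — 2 stops slower (brighter).
Aperture: f/22 → f/16 — 1 stop larger aperture (brighter).
Net change so far: 3 stops brighter. Offset with the ISO: 12800 → 6400 → 3200 → 1600.

ISO 1600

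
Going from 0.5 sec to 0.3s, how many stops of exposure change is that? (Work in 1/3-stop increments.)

0.5 → 0.4 → 0.3 — count the steps: 2 third-stops = 2/3 stop.

2/3 stop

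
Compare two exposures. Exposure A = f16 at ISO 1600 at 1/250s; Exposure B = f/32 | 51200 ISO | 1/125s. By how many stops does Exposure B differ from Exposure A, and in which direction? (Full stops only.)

Aperture: f/16 → f/22 → f/32 — 2 stops stopped down (darker).
Shutter speed: 1/250 → 1/125 — 1 stop slower (brighter).
ISO: 1600 → 3200 → 6400 → 12800 → 25600 → 51200 — 5 stops raised (brighter).
Net: −2 +1 +5 = +4 stops.

4 stops brighter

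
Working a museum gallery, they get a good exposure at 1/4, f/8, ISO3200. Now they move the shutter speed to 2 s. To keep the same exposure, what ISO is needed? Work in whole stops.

Shutter speed: 1/4 → 1/2 → 1 → 2 — 3 stops slower (brighter).
Need 3 stops darker from the ISO: 3200 → 1600 → 800 → 400.

ISO 400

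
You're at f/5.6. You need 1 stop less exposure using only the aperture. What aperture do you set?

Aperture: f/5.6 → f/8 — 1 stop smaller aperture (darker).

f/8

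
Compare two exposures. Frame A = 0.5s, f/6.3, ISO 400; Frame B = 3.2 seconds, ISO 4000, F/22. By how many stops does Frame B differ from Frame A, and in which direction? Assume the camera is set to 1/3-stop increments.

2 1/3 stops brighter

Aperture: f/6.3 → f/7.1 → f/8 → f/9 → f/10 → f/11 → f/13 → f/14 → f/16 → f/18 → f/20 → f/22 — 3 2/3 stops narrower (darker).
Shutter speed: 0.5 → 0.6 → 0.8 → 1 → 1.3 → 1.6 → 2 → 2.5 → 3.2 — 2 2/3 stops longer (brighter).
ISO: 400 → 500 → 640 → 800 → 1000 → 1250 → 1600 → 2000 → 2500 → 3200 → 4000 — 3 1/3 stops higher (brighter).
Net: −3 2/3 +2 2/3 +3 1/3 = +2 1/3 stops.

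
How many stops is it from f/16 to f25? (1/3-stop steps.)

1 1/3 stops

f/16 → f/18 → f/20 → f/22 → f/25 — count the steps: 4 third-stops = 1 1/3 stops.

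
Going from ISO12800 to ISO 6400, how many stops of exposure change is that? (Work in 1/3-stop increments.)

12800 → 10000 → 8000 → 6400 — count the steps: 3 third-stops = 1 stop.

1 stop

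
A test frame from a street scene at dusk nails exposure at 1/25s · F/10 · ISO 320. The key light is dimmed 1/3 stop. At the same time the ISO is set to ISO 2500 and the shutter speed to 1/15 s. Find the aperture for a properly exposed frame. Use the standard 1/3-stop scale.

f/32

Scene light: 1/3 stop darker.
ISO: 320 → 400 → 500 → 640 → 800 → 1000 → 1250 → 1600 → 2000 → 2500 — 3 stops higher (brighter).
Shutter speed: 1/25 → 1/20 → 1/15 — 2/3 stop longer (brighter).
Net so far: 3 1/3 stops brighter. Aperture: f/10 → f/11 → f/13 → f/14 → f/16 → f/18 → f/20 → f/22 → f/25 → f/29 → f/32.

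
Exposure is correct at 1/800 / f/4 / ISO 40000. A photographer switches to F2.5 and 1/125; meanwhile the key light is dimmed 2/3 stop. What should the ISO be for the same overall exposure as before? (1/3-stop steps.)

Scene light: 2/3 stop darker.
Aperture: f/4 → f/3.5 → f/3.2 → f/2.8 → f/2.5 — 1 1/3 stops wider (brighter).
Shutter speed: 1/800 → 1/640 → 1/500 → 1/400 → 1/320 → 1/250 → 1/200 → 1/160 → 1/125 — 2 2/3 stops slower (brighter).
Net so far: 3 1/3 stops brighter. ISO: 40000 → 32000 → 25600 → 20000 → 16000 → 12800 → 10000 → 8000 → 6400 → 5000 → 4000.

ISO 4000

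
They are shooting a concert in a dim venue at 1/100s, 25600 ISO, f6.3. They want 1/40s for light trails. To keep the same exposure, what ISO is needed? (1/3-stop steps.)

ISO 10000

Shutter speed: 1/100 → 1/80 → 1/60 → 1/50 → 1/40 — 1 1/3 stops longer (brighter).
Need 1 1/3 stops darker from the ISO: 25600 → 20000 → 16000 → 12800 → 10000.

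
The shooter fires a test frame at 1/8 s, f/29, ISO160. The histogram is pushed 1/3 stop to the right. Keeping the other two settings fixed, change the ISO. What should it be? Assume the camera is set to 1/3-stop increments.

Overexposed by 1/3 stop → need 1/3 stop darker.
ISO: 160 → 125.

ISO 125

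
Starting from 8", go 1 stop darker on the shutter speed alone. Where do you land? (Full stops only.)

4 s

Shutter speed: 8 → 4 — 1 stop shorter (darker).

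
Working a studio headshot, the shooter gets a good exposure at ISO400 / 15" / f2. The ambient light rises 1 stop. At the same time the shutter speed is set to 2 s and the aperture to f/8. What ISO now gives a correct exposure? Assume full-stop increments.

Scene light: 1 stop brighter.
Shutter speed: 15 → 8 → 4 → 2 — 3 stops shorter (darker).
Aperture: f/2 → f/2.8 → f/4 → f/5.6 → f/8 — 4 stops narrower (darker).
Net so far: 6 stops darker. ISO: 400 → 800 → 1600 → 3200 → 6400 → 12800 → 25600.

ISO 25600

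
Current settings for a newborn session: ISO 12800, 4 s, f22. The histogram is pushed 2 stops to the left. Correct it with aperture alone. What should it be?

f/11

Underexposed by 2 stops → need 2 stops brighter.
Aperture: f/22 → f/16 → f/11.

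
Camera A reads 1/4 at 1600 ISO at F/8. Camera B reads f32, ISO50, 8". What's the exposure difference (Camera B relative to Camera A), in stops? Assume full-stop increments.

4 stops darker

Aperture: f/8 → f/11 → f/16 → f/22 → f/32 — 4 stops narrower (darker).
Shutter speed: 1/4 → 1/2 → 1 → 2 → 4 → 8 — 5 stops slower (brighter).
ISO: 1600 → 800 → 400 → 200 → 100 → 50 — 5 stops lower (darker).
Net: −4 +5 −5 = −4 stops.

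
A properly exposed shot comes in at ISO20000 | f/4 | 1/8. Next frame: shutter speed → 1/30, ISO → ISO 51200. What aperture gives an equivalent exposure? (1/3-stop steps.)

Shutter speed: 1/8 → 1/10 → 1/13 → 1/15 → 1/20 → 1/25 → 1/30 — 2 stops shorter (darker).
ISO: 20000 → 25600 → 32000 → 40000 → 51200 — 1 1/3 stops raised (brighter).
Net change so far: 2/3 stop darker. Offset with the aperture: f/4 → f/3.5 → f/3.2.

f/3.2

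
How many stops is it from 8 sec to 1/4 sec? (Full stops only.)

8 → 4 → 2 → 1 → 1/2 → 1/4 — count the steps: 5 stops.

5 stops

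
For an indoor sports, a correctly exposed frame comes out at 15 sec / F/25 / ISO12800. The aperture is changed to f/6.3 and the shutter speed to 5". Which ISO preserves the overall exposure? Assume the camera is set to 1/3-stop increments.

Aperture: f/25 → f/22 → f/20 → f/18 → f/16 → f/14 → f/13 → f/11 → f/10 → f/9 → f/8 → f/7.1 → f/6.3 — 4 stops larger aperture (brighter).
Shutter speed: 15 → 13 → 10 → 8 → 6 → 5 — 1 2/3 stops shorter (darker).
Net change so far: 2 1/3 stops brighter. Offset with the ISO: 12800 → 10000 → 8000 → 6400 → 5000 → 4000 → 3200 → 2500.

ISO 2500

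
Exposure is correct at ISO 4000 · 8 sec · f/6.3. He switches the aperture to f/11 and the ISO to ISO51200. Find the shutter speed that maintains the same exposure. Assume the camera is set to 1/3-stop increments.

2 s

Aperture: f/6.3 → f/7.1 → f/8 → f/9 → f/10 → f/11 — 1 2/3 stops narrower (darker).
ISO: 4000 → 5000 → 6400 → 8000 → 10000 → 12800 → 16000 → 20000 → 25600 → 32000 → 40000 → 51200 — 3 2/3 stops raised (brighter).
Net change so far: 2 stops brighter. Offset with the shutter speed: 8 → 6 → 5 → 4 → 3.2 → 2.5 → 2.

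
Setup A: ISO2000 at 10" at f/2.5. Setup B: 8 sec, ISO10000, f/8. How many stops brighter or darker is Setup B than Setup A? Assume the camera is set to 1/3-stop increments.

Aperture: f/2.5 → f/2.8 → f/3.2 → f/3.5 → f/4 → f/4.5 → f/5 → f/5.6 → f/6.3 → f/7.1 → f/8 — 3 1/3 stops narrower (darker).
Shutter speed: 10 → 8 — 1/3 stop faster (darker).
ISO: 2000 → 2500 → 3200 → 4000 → 5000 → 6400 → 8000 → 10000 — 2 1/3 stops raised (brighter).
Net: −3 1/3 −1/3 +2 1/3 = −1 1/3 stops.

1 1/3 stops darker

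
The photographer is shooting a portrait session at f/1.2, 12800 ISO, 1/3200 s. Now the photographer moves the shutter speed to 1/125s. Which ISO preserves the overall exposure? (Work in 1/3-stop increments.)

Shutter speed: 1/3200 → 1/2500 → 1/2000 → 1/1600 → 1/1250 → 1/1000 → 1/800 → 1/640 → 1/500 → 1/400 → 1/320 → 1/250 → 1/200 → 1/160 → 1/125 — 4 2/3 stops slower (brighter).
Need 4 2/3 stops darker from the ISO: 12800 → 10000 → 8000 → 6400 → 5000 → 4000 → 3200 → 2500 → 2000 → 1600 → 1250 → 1000 → 800 → 640 → 500.

ISO 500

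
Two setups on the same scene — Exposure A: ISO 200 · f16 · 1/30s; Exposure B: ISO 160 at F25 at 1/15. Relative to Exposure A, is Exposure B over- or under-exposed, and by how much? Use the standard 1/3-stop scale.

2/3 stop darker

Aperture: f/16 → f/18 → f/20 → f/22 → f/25 — 1 1/3 stops narrower (darker).
Shutter speed: 1/30 → 1/25 → 1/20 → 1/15 — 1 stop slower (brighter).
ISO: 200 → 160 — 1/3 stop lower (darker).
Net: −1 1/3 +1 −1/3 = −2/3 stops.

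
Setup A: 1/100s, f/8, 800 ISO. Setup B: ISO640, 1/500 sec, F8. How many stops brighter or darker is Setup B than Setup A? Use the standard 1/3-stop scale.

2 2/3 stops darker

Aperture: unchanged.
Shutter speed: 1/100 → 1/125 → 1/160 → 1/200 → 1/250 → 1/320 → 1/400 → 1/500 — 2 1/3 stops faster (darker).
ISO: 800 → 640 — 1/3 stop dropped (darker).
Net: −2 1/3 −1/3 = −2 2/3 stops.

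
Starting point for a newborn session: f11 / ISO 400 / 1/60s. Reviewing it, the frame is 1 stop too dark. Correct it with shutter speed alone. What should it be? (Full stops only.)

Underexposed by 1 stop → need 1 stop brighter.
Shutter speed: 1/60 → 1/30.

1/30s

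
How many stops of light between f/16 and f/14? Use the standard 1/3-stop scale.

f/16 → f/14 — count the steps: 1 third-stops = 1/3 stop.

1/3 stop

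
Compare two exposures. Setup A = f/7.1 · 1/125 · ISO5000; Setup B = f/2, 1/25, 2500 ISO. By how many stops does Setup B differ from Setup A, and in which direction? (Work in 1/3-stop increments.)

Aperture: f/7.1 → f/6.3 → f/5.6 → f/5 → f/4.5 → f/4 → f/3.5 → f/3.2 → f/2.8 → f/2.5 → f/2.2 → f/2 — 3 2/3 stops opened up (brighter).
Shutter speed: 1/125 → 1/100 → 1/80 → 1/60 → 1/50 → 1/40 → 1/30 → 1/25 — 2 1/3 stops slower (brighter).
ISO: 5000 → 4000 → 3200 → 2500 — 1 stop dropped (darker).
Net: +3 2/3 +2 1/3 −1 = +5 stops.

5 stops brighter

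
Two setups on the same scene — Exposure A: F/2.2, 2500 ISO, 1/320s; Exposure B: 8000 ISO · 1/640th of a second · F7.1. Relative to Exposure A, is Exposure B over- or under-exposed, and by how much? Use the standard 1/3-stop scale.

Aperture: f/2.2 → f/2.5 → f/2.8 → f/3.2 → f/3.5 → f/4 → f/4.5 → f/5 → f/5.6 → f/6.3 → f/7.1 — 3 1/3 stops stopped down (darker).
Shutter speed: 1/320 → 1/400 → 1/500 → 1/640 — 1 stop faster (darker).
ISO: 2500 → 3200 → 4000 → 5000 → 6400 → 8000 — 1 2/3 stops raised (brighter).
Net: −3 1/3 −1 +1 2/3 = −2 2/3 stops.

2 2/3 stops darker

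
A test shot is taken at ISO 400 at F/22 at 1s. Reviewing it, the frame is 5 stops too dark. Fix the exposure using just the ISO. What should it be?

ISO 12800

Underexposed by 5 stops → need 5 stops brighter.
ISO: 400 → 800 → 1600 → 3200 → 6400 → 12800.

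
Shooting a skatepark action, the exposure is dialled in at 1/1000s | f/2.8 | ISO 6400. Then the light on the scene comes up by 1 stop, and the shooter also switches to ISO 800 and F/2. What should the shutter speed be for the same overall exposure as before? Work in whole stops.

Scene light: 1 stop brighter.
ISO: 6400 → 3200 → 1600 → 800 — 3 stops lower (darker).
Aperture: f/2.8 → f/2 — 1 stop opened up (brighter).
Net so far: 1 stop darker. Shutter speed: 1/1000 → 1/500.

1/500s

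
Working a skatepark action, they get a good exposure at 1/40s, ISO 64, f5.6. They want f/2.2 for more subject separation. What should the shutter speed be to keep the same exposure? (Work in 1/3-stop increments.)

Aperture: f/5.6 → f/5 → f/4.5 → f/4 → f/3.5 → f/3.2 → f/2.8 → f/2.5 → f/2.2 — 2 2/3 stops opened up (brighter).
Need 2 2/3 stops darker from the shutter speed: 1/40 → 1/50 → 1/60 → 1/80 → 1/100 → 1/125 → 1/160 → 1/200 → 1/250.

1/250s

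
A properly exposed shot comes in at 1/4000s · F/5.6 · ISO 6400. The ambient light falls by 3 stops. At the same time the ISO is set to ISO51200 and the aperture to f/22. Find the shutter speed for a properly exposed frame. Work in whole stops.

Scene light: 3 stops darker.
ISO: 6400 → 12800 → 25600 → 51200 — 3 stops higher (brighter).
Aperture: f/5.6 → f/8 → f/11 → f/16 → f/22 — 4 stops narrower (darker).
Net so far: 4 stops darker. Shutter speed: 1/4000 → 1/2000 → 1/1000 → 1/500 → 1/250.

1/250s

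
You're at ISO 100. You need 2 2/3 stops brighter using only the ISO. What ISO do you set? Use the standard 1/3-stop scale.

ISO 640

ISO: 100 → 125 → 160 → 200 → 250 → 320 → 400 → 500 → 640 — 2 2/3 stops raised (brighter).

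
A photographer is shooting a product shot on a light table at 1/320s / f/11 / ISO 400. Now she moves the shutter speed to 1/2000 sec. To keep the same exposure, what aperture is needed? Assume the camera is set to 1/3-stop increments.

f/4.5

Shutter speed: 1/320 → 1/400 → 1/500 → 1/640 → 1/800 → 1/1000 → 1/1250 → 1/1600 → 1/2000 — 2 2/3 stops shorter (darker).
Need 2 2/3 stops brighter from the aperture: f/11 → f/10 → f/9 → f/8 → f/7.1 → f/6.3 → f/5.6 → f/5 → f/4.5.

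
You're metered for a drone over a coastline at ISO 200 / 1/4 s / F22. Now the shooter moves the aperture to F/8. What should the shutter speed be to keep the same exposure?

Aperture: f/22 → f/16 → f/11 → f/8 — 3 stops wider (brighter).
Need 3 stops darker from the shutter speed: 1/4 → 1/8 → 1/15 → 1/30.

1/30s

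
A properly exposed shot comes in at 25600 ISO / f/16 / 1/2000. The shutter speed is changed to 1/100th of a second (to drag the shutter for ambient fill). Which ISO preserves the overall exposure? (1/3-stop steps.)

ISO 1250

Shutter speed: 1/2000 → 1/1600 → 1/1250 → 1/1000 → 1/800 → 1/640 → 1/500 → 1/400 → 1/320 → 1/250 → 1/200 → 1/160 → 1/125 → 1/100 — 4 1/3 stops longer (brighter).
Need 4 1/3 stops darker from the ISO: 25600 → 20000 → 16000 → 12800 → 10000 → 8000 → 6400 → 5000 → 4000 → 3200 → 2500 → 2000 → 1600 → 1250.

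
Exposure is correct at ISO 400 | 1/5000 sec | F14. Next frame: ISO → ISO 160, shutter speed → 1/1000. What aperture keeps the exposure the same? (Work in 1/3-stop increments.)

f/20

ISO: 400 → 320 → 250 → 200 → 160 — 1 1/3 stops lower (darker).
Shutter speed: 1/5000 → 1/4000 → 1/3200 → 1/2500 → 1/2000 → 1/1600 → 1/1250 → 1/1000 — 2 1/3 stops slower (brighter).
Net change so far: 1 stop brighter. Offset with the aperture: f/14 → f/16 → f/18 → f/20.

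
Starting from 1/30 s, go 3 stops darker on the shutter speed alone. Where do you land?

1/250s

Shutter speed: 1/30 → 1/60 → 1/125 → 1/250 — 3 stops shorter (darker).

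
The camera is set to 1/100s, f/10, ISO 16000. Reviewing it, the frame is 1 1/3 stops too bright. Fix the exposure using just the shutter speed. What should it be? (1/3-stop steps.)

1/250s

Overexposed by 1 1/3 stops → need 1 1/3 stops darker.
Shutter speed: 1/100 → 1/125 → 1/160 → 1/200 → 1/250.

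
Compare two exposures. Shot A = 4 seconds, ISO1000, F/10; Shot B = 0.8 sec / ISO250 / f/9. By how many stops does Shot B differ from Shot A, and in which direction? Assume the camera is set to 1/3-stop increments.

Aperture: f/10 → f/9 — 1/3 stop opened up (brighter).
Shutter speed: 4 → 3.2 → 2.5 → 2 → 1.6 → 1.3 → 1 → 0.8 — 2 1/3 stops shorter (darker).
ISO: 1000 → 800 → 640 → 500 → 400 → 320 → 250 — 2 stops lower (darker).
Net: +1/3 −2 1/3 −2 = −4 stops.

4 stops darker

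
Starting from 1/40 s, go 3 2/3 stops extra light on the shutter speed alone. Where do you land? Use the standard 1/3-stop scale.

Shutter speed: 1/40 → 1/30 → 1/25 → 1/20 → 1/15 → 1/13 → 1/10 → 1/8 → 1/6 → 1/5 → 1/4 → 0.3 — 3 2/3 stops slower (brighter).

0.3 s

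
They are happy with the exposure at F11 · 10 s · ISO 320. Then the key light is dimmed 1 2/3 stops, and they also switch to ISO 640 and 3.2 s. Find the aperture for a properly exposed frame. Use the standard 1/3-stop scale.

Scene light: 1 2/3 stops darker.
ISO: 320 → 400 → 500 → 640 — 1 stop higher (brighter).
Shutter speed: 10 → 8 → 6 → 5 → 4 → 3.2 — 1 2/3 stops faster (darker).
Net so far: 2 1/3 stops darker. Aperture: f/11 → f/10 → f/9 → f/8 → f/7.1 → f/6.3 → f/5.6 → f/5.

f/5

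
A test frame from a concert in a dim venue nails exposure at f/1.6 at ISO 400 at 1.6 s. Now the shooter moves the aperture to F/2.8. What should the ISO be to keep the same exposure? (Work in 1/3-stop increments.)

Aperture: f/1.6 → f/1.8 → f/2 → f/2.2 → f/2.5 → f/2.8 — 1 2/3 stops smaller aperture (darker).
Need 1 2/3 stops brighter from the ISO: 400 → 500 → 640 → 800 → 1000 → 1250.

ISO 1250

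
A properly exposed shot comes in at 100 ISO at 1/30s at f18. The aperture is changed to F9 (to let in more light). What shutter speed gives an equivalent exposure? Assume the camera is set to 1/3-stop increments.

Aperture: f/18 → f/16 → f/14 → f/13 → f/11 → f/10 → f/9 — 2 stops opened up (brighter).
Need 2 stops darker from the shutter speed: 1/30 → 1/40 → 1/50 → 1/60 → 1/80 → 1/100 → 1/125.

1/125s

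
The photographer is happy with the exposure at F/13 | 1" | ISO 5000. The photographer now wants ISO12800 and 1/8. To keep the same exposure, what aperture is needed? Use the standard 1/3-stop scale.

ISO: 5000 → 6400 → 8000 → 10000 → 12800 — 1 1/3 stops raised (brighter).
Shutter speed: 1 → 0.8 → 0.6 → 0.5 → 0.4 → 0.3 → 1/4 → 1/5 → 1/6 → 1/8 — 3 stops faster (darker).
Net change so far: 1 2/3 stops darker. Offset with the aperture: f/13 → f/11 → f/10 → f/9 → f/8 → f/7.1.

f/7.1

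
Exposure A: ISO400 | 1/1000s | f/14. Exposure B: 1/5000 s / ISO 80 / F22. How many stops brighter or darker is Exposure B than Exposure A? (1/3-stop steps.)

Aperture: f/14 → f/16 → f/18 → f/20 → f/22 — 1 1/3 stops smaller aperture (darker).
Shutter speed: 1/1000 → 1/1250 → 1/1600 → 1/2000 → 1/2500 → 1/3200 → 1/4000 → 1/5000 — 2 1/3 stops faster (darker).
ISO: 400 → 320 → 250 → 200 → 160 → 125 → 100 → 80 — 2 1/3 stops dropped (darker).
Net: −1 1/3 −2 1/3 −2 1/3 = −6 stops.

6 stops darker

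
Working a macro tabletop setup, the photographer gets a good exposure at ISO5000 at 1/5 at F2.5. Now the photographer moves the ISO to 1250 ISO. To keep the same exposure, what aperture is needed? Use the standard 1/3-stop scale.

f/1.2

ISO: 5000 → 4000 → 3200 → 2500 → 2000 → 1600 → 1250 — 2 stops lower (darker).
Need 2 stops brighter from the aperture: f/2.5 → f/2.2 → f/2 → f/1.8 → f/1.6 → f/1.4 → f/1.2.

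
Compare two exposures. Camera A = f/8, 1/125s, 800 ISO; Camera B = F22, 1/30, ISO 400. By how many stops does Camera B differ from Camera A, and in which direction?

2 stops darker

Aperture: f/8 → f/11 → f/16 → f/22 — 3 stops narrower (darker).
Shutter speed: 1/125 → 1/60 → 1/30 — 2 stops longer (brighter).
ISO: 800 → 400 — 1 stop lower (darker).
Net: −3 +2 −1 = −2 stops.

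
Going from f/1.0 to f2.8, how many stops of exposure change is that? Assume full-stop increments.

3 stops

f/1.0 → f/1.4 → f/2 → f/2.8 — count the steps: 3 stops.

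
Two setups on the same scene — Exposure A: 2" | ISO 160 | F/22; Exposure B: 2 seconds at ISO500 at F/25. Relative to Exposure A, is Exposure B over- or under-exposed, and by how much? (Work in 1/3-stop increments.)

1 1/3 stops brighter

Aperture: f/22 → f/25 — 1/3 stop stopped down (darker).
Shutter speed: unchanged.
ISO: 160 → 200 → 250 → 320 → 400 → 500 — 1 2/3 stops higher (brighter).
Net: −1/3 +1 2/3 = +1 1/3 stops.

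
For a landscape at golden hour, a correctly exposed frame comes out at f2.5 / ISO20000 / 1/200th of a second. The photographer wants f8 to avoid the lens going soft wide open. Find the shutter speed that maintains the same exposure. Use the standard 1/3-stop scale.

Aperture: f/2.5 → f/2.8 → f/3.2 → f/3.5 → f/4 → f/4.5 → f/5 → f/5.6 → f/6.3 → f/7.1 → f/8 — 3 1/3 stops smaller aperture (darker).
Need 3 1/3 stops brighter from the shutter speed: 1/200 → 1/160 → 1/125 → 1/100 → 1/80 → 1/60 → 1/50 → 1/40 → 1/30 → 1/25 → 1/20.

1/20s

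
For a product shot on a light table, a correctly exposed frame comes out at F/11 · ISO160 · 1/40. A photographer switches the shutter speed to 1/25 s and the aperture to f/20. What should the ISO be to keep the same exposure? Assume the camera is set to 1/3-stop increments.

Shutter speed: 1/40 → 1/30 → 1/25 — 2/3 stop slower (brighter).
Aperture: f/11 → f/13 → f/14 → f/16 → f/18 → f/20 — 1 2/3 stops smaller aperture (darker).
Net change so far: 1 stop darker. Offset with the ISO: 160 → 200 → 250 → 320.

ISO 320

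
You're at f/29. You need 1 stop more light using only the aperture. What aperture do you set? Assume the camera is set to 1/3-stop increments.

Aperture: f/29 → f/25 → f/22 → f/20 — 1 stop opened up (brighter).

f/20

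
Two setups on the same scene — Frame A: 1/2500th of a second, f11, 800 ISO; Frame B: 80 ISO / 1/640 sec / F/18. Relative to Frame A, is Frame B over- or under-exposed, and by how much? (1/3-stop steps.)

2 2/3 stops darker

Aperture: f/11 → f/13 → f/14 → f/16 → f/18 — 1 1/3 stops smaller aperture (darker).
Shutter speed: 1/2500 → 1/2000 → 1/1600 → 1/1250 → 1/1000 → 1/800 → 1/640 — 2 stops slower (brighter).
ISO: 800 → 640 → 500 → 400 → 320 → 250 → 200 → 160 → 125 → 100 → 80 — 3 1/3 stops lower (darker).
Net: −1 1/3 +2 −3 1/3 = −2 2/3 stops.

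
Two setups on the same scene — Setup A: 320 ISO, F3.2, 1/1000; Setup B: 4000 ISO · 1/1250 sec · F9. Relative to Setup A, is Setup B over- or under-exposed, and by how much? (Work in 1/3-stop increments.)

1/3 stop brighter

Aperture: f/3.2 → f/3.5 → f/4 → f/4.5 → f/5 → f/5.6 → f/6.3 → f/7.1 → f/8 → f/9 — 3 stops stopped down (darker).
Shutter speed: 1/1000 → 1/1250 — 1/3 stop shorter (darker).
ISO: 320 → 400 → 500 → 640 → 800 → 1000 → 1250 → 1600 → 2000 → 2500 → 3200 → 4000 — 3 2/3 stops higher (brighter).
Net: −3 −1/3 +3 2/3 = +1/3 stops.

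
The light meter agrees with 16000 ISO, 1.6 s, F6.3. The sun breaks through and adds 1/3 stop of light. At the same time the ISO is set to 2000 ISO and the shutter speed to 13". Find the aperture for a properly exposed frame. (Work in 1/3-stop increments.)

Scene light: 1/3 stop brighter.
ISO: 16000 → 12800 → 10000 → 8000 → 6400 → 5000 → 4000 → 3200 → 2500 → 2000 — 3 stops lower (darker).
Shutter speed: 1.6 → 2 → 2.5 → 3.2 → 4 → 5 → 6 → 8 → 10 → 13 — 3 stops longer (brighter).
Net so far: 1/3 stop brighter. Aperture: f/6.3 → f/7.1.

f/7.1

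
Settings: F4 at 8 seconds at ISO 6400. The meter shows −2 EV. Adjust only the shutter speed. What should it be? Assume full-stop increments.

30 s

Underexposed by 2 stops → need 2 stops brighter.
Shutter speed: 8 → 15 → 30.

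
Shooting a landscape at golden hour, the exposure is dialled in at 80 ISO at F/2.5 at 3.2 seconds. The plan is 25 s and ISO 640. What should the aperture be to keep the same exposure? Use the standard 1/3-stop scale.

f/20

Shutter speed: 3.2 → 4 → 5 → 6 → 8 → 10 → 13 → 15 → 20 → 25 — 3 stops longer (brighter).
ISO: 80 → 100 → 125 → 160 → 200 → 250 → 320 → 400 → 500 → 640 — 3 stops raised (brighter).
Net change so far: 6 stops brighter. Offset with the aperture: f/2.5 → f/2.8 → f/3.2 → f/3.5 → f/4 → f/4.5 → f/5 → f/5.6 → f/6.3 → f/7.1 → f/8 → f/9 → f/10 → f/11 → f/13 → f/14 → f/16 → f/18 → f/20.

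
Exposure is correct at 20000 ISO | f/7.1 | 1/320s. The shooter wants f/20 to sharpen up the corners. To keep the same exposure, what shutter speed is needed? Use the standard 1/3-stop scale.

1/40s

Aperture: f/7.1 → f/8 → f/9 → f/10 → f/11 → f/13 → f/14 → f/16 → f/18 → f/20 — 3 stops smaller aperture (darker).
Need 3 stops brighter from the shutter speed: 1/320 → 1/250 → 1/200 → 1/160 → 1/125 → 1/100 → 1/80 → 1/60 → 1/50 → 1/40.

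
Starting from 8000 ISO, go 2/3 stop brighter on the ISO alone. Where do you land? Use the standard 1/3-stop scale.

ISO: 8000 → 10000 → 12800 — 2/3 stop higher (brighter).

ISO 12800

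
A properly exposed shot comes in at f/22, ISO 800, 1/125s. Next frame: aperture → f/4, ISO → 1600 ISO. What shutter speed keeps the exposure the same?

Aperture: f/22 → f/16 → f/11 → f/8 → f/5.6 → f/4 — 5 stops opened up (brighter).
ISO: 800 → 1600 — 1 stop higher (brighter).
Net change so far: 6 stops brighter. Offset with the shutter speed: 1/125 → 1/250 → 1/500 → 1/1000 → 1/2000 → 1/4000 → 1/8000.

1/8000s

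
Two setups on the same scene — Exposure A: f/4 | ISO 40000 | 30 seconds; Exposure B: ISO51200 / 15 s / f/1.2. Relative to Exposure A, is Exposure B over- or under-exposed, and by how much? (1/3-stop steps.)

Aperture: f/4 → f/3.5 → f/3.2 → f/2.8 → f/2.5 → f/2.2 → f/2 → f/1.8 → f/1.6 → f/1.4 → f/1.2 — 3 1/3 stops wider (brighter).
Shutter speed: 30 → 25 → 20 → 15 — 1 stop faster (darker).
ISO: 40000 → 51200 — 1/3 stop higher (brighter).
Net: +3 1/3 −1 +1/3 = +2 2/3 stops.

2 2/3 stops brighter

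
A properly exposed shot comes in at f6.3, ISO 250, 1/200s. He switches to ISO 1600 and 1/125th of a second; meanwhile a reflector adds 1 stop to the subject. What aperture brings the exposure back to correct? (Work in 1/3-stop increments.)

Scene light: 1 stop brighter.
ISO: 250 → 320 → 400 → 500 → 640 → 800 → 1000 → 1250 → 1600 — 2 2/3 stops higher (brighter).
Shutter speed: 1/200 → 1/160 → 1/125 — 2/3 stop longer (brighter).
Net so far: 4 1/3 stops brighter. Aperture: f/6.3 → f/7.1 → f/8 → f/9 → f/10 → f/11 → f/13 → f/14 → f/16 → f/18 → f/20 → f/22 → f/25 → f/29.

f/29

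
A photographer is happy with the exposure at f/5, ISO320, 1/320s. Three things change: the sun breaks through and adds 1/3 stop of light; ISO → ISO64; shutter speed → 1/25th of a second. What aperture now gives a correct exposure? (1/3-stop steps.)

f/9

Scene light: 1/3 stop brighter.
ISO: 320 → 250 → 200 → 160 → 125 → 100 → 80 → 64 — 2 1/3 stops lower (darker).
Shutter speed: 1/320 → 1/250 → 1/200 → 1/160 → 1/125 → 1/100 → 1/80 → 1/60 → 1/50 → 1/40 → 1/30 → 1/25 — 3 2/3 stops longer (brighter).
Net so far: 1 2/3 stops brighter. Aperture: f/5 → f/5.6 → f/6.3 → f/7.1 → f/8 → f/9.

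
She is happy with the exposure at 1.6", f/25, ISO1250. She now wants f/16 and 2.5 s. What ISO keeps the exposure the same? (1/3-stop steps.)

Aperture: f/25 → f/22 → f/20 → f/18 → f/16 — 1 1/3 stops opened up (brighter).
Shutter speed: 1.6 → 2 → 2.5 — 2/3 stop longer (brighter).
Net change so far: 2 stops brighter. Offset with the ISO: 1250 → 1000 → 800 → 640 → 500 → 400 → 320.

ISO 320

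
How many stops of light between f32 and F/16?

f/32 → f/22 → f/16 — count the steps: 2 stops.

2 stops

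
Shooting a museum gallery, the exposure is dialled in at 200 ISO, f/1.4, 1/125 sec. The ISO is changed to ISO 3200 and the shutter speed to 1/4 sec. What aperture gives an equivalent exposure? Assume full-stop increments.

f/32

ISO: 200 → 400 → 800 → 1600 → 3200 — 4 stops higher (brighter).
Shutter speed: 1/125 → 1/60 → 1/30 → 1/15 → 1/8 → 1/4 — 5 stops slower (brighter).
Net change so far: 9 stops brighter. Offset with the aperture: f/1.4 → f/2 → f/2.8 → f/4 → f/5.6 → f/8 → f/11 → f/16 → f/22 → f/32.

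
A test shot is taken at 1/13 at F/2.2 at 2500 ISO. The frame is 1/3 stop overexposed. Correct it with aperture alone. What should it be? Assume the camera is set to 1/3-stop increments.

Overexposed by 1/3 stop → need 1/3 stop darker.
Aperture: f/2.2 → f/2.5.

f/2.5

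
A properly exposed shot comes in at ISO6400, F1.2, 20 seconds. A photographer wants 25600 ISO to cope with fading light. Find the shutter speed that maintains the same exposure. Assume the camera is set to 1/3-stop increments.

ISO: 6400 → 8000 → 10000 → 12800 → 16000 → 20000 → 25600 — 2 stops higher (brighter).
Need 2 stops darker from the shutter speed: 20 → 15 → 13 → 10 → 8 → 6 → 5.

5 s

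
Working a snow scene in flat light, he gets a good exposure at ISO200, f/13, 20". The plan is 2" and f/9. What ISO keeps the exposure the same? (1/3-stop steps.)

Shutter speed: 20 → 15 → 13 → 10 → 8 → 6 → 5 → 4 → 3.2 → 2.5 → 2 — 3 1/3 stops faster (darker).
Aperture: f/13 → f/11 → f/10 → f/9 — 1 stop opened up (brighter).
Net change so far: 2 1/3 stops darker. Offset with the ISO: 200 → 250 → 320 → 400 → 500 → 640 → 800 → 1000.

ISO 1000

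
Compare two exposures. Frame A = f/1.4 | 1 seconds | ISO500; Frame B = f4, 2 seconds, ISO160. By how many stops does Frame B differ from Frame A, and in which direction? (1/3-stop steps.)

3 2/3 stops darker

Aperture: f/1.4 → f/1.6 → f/1.8 → f/2 → f/2.2 → f/2.5 → f/2.8 → f/3.2 → f/3.5 → f/4 — 3 stops stopped down (darker).
Shutter speed: 1 → 1.3 → 1.6 → 2 — 1 stop slower (brighter).
ISO: 500 → 400 → 320 → 250 → 200 → 160 — 1 2/3 stops lower (darker).
Net: −3 +1 −1 2/3 = −3 2/3 stops.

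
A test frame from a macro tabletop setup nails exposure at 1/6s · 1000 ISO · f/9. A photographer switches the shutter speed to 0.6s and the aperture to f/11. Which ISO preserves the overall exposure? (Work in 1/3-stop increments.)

ISO 400

Shutter speed: 1/6 → 1/5 → 1/4 → 0.3 → 0.4 → 0.5 → 0.6 — 2 stops slower (brighter).
Aperture: f/9 → f/10 → f/11 — 2/3 stop smaller aperture (darker).
Net change so far: 1 1/3 stops brighter. Offset with the ISO: 1000 → 800 → 640 → 500 → 400.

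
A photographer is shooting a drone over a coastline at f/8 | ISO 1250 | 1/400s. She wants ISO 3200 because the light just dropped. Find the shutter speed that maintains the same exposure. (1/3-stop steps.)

1/1000s

ISO: 1250 → 1600 → 2000 → 2500 → 3200 — 1 1/3 stops higher (brighter).
Need 1 1/3 stops darker from the shutter speed: 1/400 → 1/500 → 1/640 → 1/800 → 1/1000.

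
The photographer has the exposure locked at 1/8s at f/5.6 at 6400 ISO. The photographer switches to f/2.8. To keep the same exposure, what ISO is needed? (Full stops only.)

ISO 1600

Aperture: f/5.6 → f/4 → f/2.8 — 2 stops wider (brighter).
Need 2 stops darker from the ISO: 6400 → 3200 → 1600.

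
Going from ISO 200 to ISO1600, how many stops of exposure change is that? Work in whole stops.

200 → 400 → 800 → 1600 — count the steps: 3 stops.

3 stops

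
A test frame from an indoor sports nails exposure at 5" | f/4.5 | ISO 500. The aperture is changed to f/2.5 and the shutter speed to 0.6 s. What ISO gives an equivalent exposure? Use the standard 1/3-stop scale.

Aperture: f/4.5 → f/4 → f/3.5 → f/3.2 → f/2.8 → f/2.5 — 1 2/3 stops larger aperture (brighter).
Shutter speed: 5 → 4 → 3.2 → 2.5 → 2 → 1.6 → 1.3 → 1 → 0.8 → 0.6 — 3 stops faster (darker).
Net change so far: 1 1/3 stops darker. Offset with the ISO: 500 → 640 → 800 → 1000 → 1250.

ISO 1250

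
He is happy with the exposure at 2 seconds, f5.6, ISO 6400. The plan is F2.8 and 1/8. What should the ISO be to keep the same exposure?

ISO 25600

Aperture: f/5.6 → f/4 → f/2.8 — 2 stops wider (brighter).
Shutter speed: 2 → 1 → 1/2 → 1/4 → 1/8 — 4 stops shorter (darker).
Net change so far: 2 stops darker. Offset with the ISO: 6400 → 12800 → 25600.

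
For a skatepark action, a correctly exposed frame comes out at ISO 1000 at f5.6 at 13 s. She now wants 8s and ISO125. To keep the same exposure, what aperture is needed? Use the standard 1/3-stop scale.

Shutter speed: 13 → 10 → 8 — 2/3 stop faster (darker).
ISO: 1000 → 800 → 640 → 500 → 400 → 320 → 250 → 200 → 160 → 125 — 3 stops dropped (darker).
Net change so far: 3 2/3 stops darker. Offset with the aperture: f/5.6 → f/5 → f/4.5 → f/4 → f/3.5 → f/3.2 → f/2.8 → f/2.5 → f/2.2 → f/2 → f/1.8 → f/1.6.

f/1.6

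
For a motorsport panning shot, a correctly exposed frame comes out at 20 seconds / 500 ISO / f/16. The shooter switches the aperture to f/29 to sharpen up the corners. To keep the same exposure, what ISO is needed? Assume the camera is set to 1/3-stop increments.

ISO 1600

Aperture: f/16 → f/18 → f/20 → f/22 → f/25 → f/29 — 1 2/3 stops narrower (darker).
Need 1 2/3 stops brighter from the ISO: 500 → 640 → 800 → 1000 → 1250 → 1600.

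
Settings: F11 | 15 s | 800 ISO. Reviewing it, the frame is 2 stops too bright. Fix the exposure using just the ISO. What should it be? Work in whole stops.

Overexposed by 2 stops → need 2 stops darker.
ISO: 800 → 400 → 200.

ISO 200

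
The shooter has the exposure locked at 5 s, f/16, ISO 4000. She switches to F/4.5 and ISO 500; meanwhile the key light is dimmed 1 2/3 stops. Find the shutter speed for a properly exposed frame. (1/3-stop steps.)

Scene light: 1 2/3 stops darker.
Aperture: f/16 → f/14 → f/13 → f/11 → f/10 → f/9 → f/8 → f/7.1 → f/6.3 → f/5.6 → f/5 → f/4.5 — 3 2/3 stops opened up (brighter).
ISO: 4000 → 3200 → 2500 → 2000 → 1600 → 1250 → 1000 → 800 → 640 → 500 — 3 stops dropped (darker).
Net so far: 1 stop darker. Shutter speed: 5 → 6 → 8 → 10.

10 s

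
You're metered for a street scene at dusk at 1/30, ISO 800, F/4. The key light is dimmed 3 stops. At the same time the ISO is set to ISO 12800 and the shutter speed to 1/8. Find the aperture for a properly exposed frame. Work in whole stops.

Scene light: 3 stops darker.
ISO: 800 → 1600 → 3200 → 6400 → 12800 — 4 stops higher (brighter).
Shutter speed: 1/30 → 1/15 → 1/8 — 2 stops slower (brighter).
Net so far: 3 stops brighter. Aperture: f/4 → f/5.6 → f/8 → f/11.

f/11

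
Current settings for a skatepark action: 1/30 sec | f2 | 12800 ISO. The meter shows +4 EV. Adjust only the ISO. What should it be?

Overexposed by 4 stops → need 4 stops darker.
ISO: 12800 → 6400 → 3200 → 1600 → 800.

ISO 800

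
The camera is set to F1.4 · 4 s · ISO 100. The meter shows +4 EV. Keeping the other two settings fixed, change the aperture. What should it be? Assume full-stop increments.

f/5.6

Overexposed by 4 stops → need 4 stops darker.
Aperture: f/1.4 → f/2 → f/2.8 → f/4 → f/5.6.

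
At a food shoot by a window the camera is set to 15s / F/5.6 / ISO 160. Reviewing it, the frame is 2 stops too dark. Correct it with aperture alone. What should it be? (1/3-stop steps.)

Underexposed by 2 stops → need 2 stops brighter.
Aperture: f/5.6 → f/5 → f/4.5 → f/4 → f/3.5 → f/3.2 → f/2.8.

f/2.8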